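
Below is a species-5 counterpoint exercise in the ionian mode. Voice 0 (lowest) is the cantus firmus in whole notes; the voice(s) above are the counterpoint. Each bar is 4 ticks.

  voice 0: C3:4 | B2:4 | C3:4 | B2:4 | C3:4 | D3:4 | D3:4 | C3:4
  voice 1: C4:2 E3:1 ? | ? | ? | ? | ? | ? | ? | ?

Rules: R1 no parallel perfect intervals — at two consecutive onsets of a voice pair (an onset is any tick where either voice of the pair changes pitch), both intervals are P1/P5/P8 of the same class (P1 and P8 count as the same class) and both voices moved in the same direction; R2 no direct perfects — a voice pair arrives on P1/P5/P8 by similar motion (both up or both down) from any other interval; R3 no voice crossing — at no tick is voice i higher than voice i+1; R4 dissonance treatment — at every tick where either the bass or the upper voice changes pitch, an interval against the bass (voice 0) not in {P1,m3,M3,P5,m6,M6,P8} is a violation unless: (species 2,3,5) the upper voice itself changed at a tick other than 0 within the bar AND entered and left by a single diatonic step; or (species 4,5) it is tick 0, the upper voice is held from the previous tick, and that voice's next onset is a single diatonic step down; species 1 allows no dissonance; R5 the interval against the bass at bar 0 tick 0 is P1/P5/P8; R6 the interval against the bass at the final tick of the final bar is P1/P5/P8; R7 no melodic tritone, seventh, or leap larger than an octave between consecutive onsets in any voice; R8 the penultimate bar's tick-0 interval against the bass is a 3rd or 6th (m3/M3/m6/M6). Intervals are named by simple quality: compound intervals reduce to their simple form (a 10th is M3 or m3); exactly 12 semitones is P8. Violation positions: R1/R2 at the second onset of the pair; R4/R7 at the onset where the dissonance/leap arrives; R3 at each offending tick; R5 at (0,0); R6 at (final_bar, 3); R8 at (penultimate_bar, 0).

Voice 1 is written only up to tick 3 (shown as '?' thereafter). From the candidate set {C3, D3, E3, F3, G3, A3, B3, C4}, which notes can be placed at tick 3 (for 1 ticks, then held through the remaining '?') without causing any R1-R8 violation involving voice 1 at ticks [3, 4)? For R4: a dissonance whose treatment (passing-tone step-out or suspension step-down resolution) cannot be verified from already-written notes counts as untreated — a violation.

C3: legal
D3: violates R4
E3: legal
F3: violates R4
G3: legal
A3: legal
B3: violates R4
C4: legal

{A3, C3, C4, E3, G3}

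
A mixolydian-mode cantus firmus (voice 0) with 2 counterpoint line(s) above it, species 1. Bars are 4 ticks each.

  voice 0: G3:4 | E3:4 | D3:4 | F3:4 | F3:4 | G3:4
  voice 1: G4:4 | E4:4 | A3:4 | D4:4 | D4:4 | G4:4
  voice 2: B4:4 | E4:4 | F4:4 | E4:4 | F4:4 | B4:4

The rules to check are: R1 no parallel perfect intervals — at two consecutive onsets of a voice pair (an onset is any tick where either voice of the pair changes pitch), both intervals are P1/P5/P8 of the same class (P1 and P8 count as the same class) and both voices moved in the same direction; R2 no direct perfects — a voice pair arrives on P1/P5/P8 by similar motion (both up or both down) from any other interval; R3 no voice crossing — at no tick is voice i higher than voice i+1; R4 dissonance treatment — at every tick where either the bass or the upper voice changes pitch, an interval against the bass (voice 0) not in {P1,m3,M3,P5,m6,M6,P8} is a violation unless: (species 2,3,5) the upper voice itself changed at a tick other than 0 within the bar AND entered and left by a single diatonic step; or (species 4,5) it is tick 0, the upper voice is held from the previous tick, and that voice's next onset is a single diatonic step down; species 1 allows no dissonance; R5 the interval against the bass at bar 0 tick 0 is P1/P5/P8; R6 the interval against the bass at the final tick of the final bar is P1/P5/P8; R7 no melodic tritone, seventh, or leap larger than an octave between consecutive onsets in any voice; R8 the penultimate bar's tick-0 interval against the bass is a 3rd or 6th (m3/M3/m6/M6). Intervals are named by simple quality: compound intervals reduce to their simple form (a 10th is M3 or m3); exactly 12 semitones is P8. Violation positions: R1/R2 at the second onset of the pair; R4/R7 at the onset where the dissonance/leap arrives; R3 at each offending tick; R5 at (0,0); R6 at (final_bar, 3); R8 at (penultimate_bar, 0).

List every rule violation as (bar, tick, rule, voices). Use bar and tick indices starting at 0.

(0, 0, R5, (0, 2))
(1, 0, R1, (0, 1))
(1, 0, R2, (0, 2))
(1, 0, R2, (1, 2))
(2, 0, R2, (0, 1))
(3, 0, R4, (0, 2))
(4, 0, R8, (0, 2))
(5, 0, R2, (0, 1))
(5, 0, R7, (2,))
(5, 3, R6, (0, 2))

bar 0: v0=G3 v1=G4 v2=B4 downbeat M3
bar 1: v0=E3 v1=E4 v2=E4 downbeat P8
bar 2: v0=D3 v1=A3 v2=F4 downbeat m3
bar 3: v0=F3 v1=D4 v2=E4 downbeat M7
bar 4: v0=F3 v1=D4 v2=F4 downbeat P8
bar 5: v0=G3 v1=G4 v2=B4 downbeat M3
  -> R5 @ bar 0 tick 0 v(0, 2): opens on M3
  -> R1 @ bar 1 tick 0 v(0, 1): G3/G4 P8 -> E3/E4 P8 similar
  -> R2 @ bar 1 tick 0 v(0, 2): G3/B4 M3 -> E3/E4 P8 similar
  -> R2 @ bar 1 tick 0 v(1, 2): G4/B4 M3 -> E4/E4 P1 similar
  -> R2 @ bar 2 tick 0 v(0, 1): E3/E4 P8 -> D3/A3 P5 similar
  -> R4 @ bar 3 tick 0 v(0, 2): F3/E4 M7 untreated
  -> R8 @ bar 4 tick 0 v(0, 2): penult P8 not 3rd/6th
  -> R2 @ bar 5 tick 0 v(0, 1): F3/D4 M6 -> G3/G4 P8 similar
  -> R7 @ bar 5 tick 0 v(2,): F4->B4 leap 6st
  -> R6 @ bar 5 tick 3 v(0, 2): closes on M3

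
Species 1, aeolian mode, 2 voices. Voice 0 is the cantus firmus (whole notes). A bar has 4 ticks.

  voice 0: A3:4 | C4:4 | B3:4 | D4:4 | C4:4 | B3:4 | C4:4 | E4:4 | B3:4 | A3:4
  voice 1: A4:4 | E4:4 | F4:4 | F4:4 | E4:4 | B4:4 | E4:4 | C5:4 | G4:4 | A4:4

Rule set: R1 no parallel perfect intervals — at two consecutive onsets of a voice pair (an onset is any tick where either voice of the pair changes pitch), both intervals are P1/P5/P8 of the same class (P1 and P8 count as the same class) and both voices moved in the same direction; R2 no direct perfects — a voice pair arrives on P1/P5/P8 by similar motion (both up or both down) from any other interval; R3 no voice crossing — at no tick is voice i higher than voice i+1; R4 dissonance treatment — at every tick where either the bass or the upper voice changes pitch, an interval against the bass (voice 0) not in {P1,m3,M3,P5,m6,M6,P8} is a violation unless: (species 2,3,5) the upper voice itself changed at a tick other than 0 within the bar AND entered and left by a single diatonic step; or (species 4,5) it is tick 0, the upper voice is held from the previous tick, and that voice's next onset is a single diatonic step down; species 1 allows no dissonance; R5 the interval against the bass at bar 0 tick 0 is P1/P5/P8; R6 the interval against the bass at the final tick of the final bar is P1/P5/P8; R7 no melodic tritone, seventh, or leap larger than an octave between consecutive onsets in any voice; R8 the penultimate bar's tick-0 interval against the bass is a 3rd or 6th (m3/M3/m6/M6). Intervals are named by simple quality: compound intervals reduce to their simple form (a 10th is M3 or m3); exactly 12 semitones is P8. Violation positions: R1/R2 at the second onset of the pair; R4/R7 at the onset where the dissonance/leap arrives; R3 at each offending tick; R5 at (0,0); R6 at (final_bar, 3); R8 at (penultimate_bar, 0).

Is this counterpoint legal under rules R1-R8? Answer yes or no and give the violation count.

bar 0: v0=A3 v1=A4 (P8)
bar 1: v0=C4 v1=E4 (M3)
bar 2: v0=B3 v1=F4 (TT)
bar 3: v0=D4 v1=F4 (m3)
bar 4: v0=C4 v1=E4 (M3)
bar 5: v0=B3 v1=B4 (P8)
bar 6: v0=C4 v1=E4 (M3)
bar 7: v0=E4 v1=C5 (m6)
bar 8: v0=B3 v1=G4 (m6)
bar 9: v0=A3 v1=A4 (P8)
  R4 @ bar2.0: B3/F4 TT untreated

No (1 violations)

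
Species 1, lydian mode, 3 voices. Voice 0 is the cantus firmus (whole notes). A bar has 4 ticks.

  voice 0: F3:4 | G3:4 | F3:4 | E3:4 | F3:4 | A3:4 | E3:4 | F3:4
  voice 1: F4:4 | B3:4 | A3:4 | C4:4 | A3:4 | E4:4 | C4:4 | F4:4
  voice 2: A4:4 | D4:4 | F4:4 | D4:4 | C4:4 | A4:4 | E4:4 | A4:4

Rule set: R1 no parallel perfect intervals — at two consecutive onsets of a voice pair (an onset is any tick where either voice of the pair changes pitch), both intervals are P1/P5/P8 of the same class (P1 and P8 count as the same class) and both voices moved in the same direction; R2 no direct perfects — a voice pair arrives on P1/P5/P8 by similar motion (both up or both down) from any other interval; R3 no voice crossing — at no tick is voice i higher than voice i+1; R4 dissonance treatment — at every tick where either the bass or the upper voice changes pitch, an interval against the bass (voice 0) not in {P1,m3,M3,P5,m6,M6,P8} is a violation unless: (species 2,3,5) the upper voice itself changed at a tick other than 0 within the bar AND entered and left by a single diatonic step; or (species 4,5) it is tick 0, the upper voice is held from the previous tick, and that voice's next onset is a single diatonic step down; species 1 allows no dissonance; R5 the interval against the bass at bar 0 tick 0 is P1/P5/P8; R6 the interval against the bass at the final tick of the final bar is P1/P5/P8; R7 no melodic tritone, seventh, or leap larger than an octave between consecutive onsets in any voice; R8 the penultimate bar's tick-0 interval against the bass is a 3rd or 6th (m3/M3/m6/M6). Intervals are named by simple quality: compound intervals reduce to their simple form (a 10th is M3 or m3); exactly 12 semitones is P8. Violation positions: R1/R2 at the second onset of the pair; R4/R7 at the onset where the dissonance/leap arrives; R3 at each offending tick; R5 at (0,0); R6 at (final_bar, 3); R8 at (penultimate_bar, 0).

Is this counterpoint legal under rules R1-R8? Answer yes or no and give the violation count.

bar 0: v0=F3 v1=F4 v2=A4 (M3)
bar 1: v0=G3 v1=B3 v2=D4 (P5)
bar 2: v0=F3 v1=A3 v2=F4 (P8)
bar 3: v0=E3 v1=C4 v2=D4 (m7)
bar 4: v0=F3 v1=A3 v2=C4 (P5)
bar 5: v0=A3 v1=E4 v2=A4 (P8)
bar 6: v0=E3 v1=C4 v2=E4 (P8)
bar 7: v0=F3 v1=F4 v2=A4 (M3)
  R5 @ bar0.0: opens on M3
  R7 @ bar1.0: F4->B3 leap 6st
  R4 @ bar3.0: E3/D4 m7 untreated
  R2 @ bar5.0: F3/A3 M3 -> A3/E4 P5 similar
  R2 @ bar5.0: F3/C4 P5 -> A3/A4 P8 similar
  R1 @ bar6.0: A3/A4 P8 -> E3/E4 P8 similar
  R8 @ bar6.0: penult P8 not 3rd/6th
  R2 @ bar7.0: E3/C4 m6 -> F3/F4 P8 similar
  R6 @ bar7.3: closes on M3

No (9 violations)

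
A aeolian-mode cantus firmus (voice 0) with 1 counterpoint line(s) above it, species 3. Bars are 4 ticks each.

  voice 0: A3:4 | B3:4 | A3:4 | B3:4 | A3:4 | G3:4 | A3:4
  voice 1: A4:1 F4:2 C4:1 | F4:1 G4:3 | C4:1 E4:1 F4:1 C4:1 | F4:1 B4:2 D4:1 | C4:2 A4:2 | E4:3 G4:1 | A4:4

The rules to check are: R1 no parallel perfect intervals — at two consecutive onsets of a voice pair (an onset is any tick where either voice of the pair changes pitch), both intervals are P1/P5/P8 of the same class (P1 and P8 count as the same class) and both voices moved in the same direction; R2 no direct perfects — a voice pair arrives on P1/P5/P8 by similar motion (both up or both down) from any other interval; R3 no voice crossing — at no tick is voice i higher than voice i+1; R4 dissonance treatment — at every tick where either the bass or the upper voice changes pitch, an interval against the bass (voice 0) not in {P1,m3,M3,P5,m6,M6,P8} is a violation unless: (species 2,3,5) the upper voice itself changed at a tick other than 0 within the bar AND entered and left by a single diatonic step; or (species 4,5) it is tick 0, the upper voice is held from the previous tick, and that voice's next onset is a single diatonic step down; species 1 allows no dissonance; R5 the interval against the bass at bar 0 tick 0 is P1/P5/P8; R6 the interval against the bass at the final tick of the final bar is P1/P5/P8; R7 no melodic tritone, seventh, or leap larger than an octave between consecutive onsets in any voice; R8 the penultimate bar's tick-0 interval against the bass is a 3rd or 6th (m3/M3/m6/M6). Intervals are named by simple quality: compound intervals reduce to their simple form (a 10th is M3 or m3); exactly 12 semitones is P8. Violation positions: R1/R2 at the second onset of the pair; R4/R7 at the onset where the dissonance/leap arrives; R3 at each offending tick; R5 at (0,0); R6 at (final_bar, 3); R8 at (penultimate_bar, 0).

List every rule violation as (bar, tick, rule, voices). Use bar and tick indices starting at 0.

bar 0: v0=A3 v1=A4 downbeat P8
bar 1: v0=B3 v1=F4 downbeat TT
bar 2: v0=A3 v1=C4 downbeat m3
bar 3: v0=B3 v1=F4 downbeat TT
bar 4: v0=A3 v1=C4 downbeat m3
bar 5: v0=G3 v1=E4 downbeat M6
bar 6: v0=A3 v1=A4 downbeat P8
  -> R4 @ bar 1 tick 0 v(0, 1): B3/F4 TT untreated
  -> R4 @ bar 3 tick 0 v(0, 1): B3/F4 TT untreated
  -> R7 @ bar 3 tick 1 v(1,): F4->B4 leap 6st
  -> R1 @ bar 6 tick 0 v(0, 1): G3/G4 P8 -> A3/A4 P8 similar

(1, 0, R4, (0, 1))
(3, 0, R4, (0, 1))
(3, 1, R7, (1,))
(6, 0, R1, (0, 1))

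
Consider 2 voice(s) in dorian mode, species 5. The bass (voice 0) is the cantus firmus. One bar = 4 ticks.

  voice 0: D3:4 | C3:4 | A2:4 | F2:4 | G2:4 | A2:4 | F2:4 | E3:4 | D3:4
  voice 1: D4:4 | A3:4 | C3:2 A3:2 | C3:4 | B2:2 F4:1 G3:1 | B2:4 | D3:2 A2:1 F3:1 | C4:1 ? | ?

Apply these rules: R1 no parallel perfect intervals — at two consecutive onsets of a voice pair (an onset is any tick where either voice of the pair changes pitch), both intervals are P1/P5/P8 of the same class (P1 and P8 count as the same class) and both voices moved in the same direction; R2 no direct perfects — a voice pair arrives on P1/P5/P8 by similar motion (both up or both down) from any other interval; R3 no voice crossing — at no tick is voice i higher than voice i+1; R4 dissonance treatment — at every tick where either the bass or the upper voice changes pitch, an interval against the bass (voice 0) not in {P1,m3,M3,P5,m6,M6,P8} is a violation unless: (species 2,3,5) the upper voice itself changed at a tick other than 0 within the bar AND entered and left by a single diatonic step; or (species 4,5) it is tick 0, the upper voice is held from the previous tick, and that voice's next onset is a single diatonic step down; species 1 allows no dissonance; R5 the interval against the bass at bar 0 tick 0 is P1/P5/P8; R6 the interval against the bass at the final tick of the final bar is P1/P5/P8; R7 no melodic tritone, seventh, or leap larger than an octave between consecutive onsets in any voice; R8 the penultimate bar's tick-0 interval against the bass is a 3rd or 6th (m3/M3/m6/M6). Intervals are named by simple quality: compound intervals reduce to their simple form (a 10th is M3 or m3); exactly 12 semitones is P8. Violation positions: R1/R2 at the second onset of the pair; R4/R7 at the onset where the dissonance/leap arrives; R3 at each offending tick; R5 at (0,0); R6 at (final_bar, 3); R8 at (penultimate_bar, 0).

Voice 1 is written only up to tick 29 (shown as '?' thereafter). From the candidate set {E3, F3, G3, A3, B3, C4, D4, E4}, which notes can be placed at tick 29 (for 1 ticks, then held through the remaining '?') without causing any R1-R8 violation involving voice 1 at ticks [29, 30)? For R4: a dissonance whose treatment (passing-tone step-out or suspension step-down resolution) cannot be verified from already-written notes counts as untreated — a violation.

E3: legal
F3: violates R4
G3: legal
A3: violates R4
B3: legal
C4: legal
D4: violates R4
E4: legal

{B3, C4, E3, E4, G3}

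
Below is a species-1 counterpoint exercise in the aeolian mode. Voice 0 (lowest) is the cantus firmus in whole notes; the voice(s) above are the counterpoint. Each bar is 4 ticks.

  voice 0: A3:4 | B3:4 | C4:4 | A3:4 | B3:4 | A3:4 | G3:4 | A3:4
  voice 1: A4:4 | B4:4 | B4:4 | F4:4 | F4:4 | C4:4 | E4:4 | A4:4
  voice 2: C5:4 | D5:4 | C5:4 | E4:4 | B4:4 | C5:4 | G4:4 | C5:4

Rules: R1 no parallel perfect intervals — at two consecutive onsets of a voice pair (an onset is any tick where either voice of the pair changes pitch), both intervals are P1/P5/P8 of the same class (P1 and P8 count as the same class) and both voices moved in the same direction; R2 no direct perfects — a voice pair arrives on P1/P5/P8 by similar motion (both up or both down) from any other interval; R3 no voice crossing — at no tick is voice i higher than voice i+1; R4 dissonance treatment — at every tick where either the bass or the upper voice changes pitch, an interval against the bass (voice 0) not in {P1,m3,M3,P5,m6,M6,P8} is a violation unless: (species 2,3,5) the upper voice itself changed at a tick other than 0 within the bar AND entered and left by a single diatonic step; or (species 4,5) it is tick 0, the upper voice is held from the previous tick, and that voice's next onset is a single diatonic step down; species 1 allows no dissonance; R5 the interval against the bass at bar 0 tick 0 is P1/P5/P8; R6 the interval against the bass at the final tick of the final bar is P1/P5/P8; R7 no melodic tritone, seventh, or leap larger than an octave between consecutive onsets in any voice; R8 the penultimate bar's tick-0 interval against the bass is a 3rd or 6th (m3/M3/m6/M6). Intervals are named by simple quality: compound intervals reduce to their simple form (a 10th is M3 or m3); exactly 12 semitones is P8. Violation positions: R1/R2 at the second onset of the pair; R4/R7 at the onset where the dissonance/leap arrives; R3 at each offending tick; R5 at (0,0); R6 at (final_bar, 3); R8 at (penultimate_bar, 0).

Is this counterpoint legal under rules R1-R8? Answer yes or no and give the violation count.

bar 0: v0=A3 v1=A4 v2=C5 (m3)
bar 1: v0=B3 v1=B4 v2=D5 (m3)
bar 2: v0=C4 v1=B4 v2=C5 (P8)
bar 3: v0=A3 v1=F4 v2=E4 (P5)
bar 4: v0=B3 v1=F4 v2=B4 (P8)
bar 5: v0=A3 v1=C4 v2=C5 (m3)
bar 6: v0=G3 v1=E4 v2=G4 (P8)
bar 7: v0=A3 v1=A4 v2=C5 (m3)
  R5 @ bar0.0: opens on m3
  R1 @ bar1.0: A3/A4 P8 -> B3/B4 P8 similar
  R4 @ bar2.0: C4/B4 M7 untreated
  R2 @ bar3.0: C4/C5 P8 -> A3/E4 P5 similar
  R3 @ bar3.0: F4 above E4
  R7 @ bar3.0: B4->F4 leap 6st
  R3 @ bar3.1: F4 above E4
  R3 @ bar3.2: F4 above E4
  R3 @ bar3.3: F4 above E4
  R2 @ bar4.0: A3/E4 P5 -> B3/B4 P8 similar
  R4 @ bar4.0: B3/F4 TT untreated
  R2 @ bar6.0: A3/C5 m3 -> G3/G4 P8 similar
  R8 @ bar6.0: penult P8 not 3rd/6th
  R2 @ bar7.0: G3/E4 M6 -> A3/A4 P8 similar
  R6 @ bar7.3: closes on m3

No (15 violations)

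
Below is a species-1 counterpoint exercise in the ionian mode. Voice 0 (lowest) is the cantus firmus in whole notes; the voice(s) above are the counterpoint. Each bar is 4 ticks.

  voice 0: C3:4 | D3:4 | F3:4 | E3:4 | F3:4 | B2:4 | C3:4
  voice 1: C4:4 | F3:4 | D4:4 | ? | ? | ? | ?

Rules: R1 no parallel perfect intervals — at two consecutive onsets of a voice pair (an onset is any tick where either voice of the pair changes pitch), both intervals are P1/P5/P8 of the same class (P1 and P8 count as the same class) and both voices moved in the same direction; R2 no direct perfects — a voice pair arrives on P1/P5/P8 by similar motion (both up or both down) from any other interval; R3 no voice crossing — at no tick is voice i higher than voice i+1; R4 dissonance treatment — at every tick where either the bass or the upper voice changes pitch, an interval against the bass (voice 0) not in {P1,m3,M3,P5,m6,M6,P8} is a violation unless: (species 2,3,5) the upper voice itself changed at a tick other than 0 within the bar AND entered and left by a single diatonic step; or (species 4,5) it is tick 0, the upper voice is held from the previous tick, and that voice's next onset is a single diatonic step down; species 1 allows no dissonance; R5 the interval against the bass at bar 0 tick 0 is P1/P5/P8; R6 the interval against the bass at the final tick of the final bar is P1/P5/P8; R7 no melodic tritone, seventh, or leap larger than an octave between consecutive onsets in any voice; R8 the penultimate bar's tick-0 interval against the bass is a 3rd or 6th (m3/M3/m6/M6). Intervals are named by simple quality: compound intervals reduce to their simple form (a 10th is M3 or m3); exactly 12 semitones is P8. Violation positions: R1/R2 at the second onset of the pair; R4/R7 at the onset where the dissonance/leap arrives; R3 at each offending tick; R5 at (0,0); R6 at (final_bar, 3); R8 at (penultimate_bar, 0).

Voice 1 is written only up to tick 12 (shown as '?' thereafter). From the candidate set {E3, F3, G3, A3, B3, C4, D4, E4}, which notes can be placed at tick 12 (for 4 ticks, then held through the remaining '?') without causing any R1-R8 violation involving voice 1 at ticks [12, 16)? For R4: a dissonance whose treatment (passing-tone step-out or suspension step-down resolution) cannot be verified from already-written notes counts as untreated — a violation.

E3: violates R2,R7
F3: violates R4
G3: legal
A3: violates R4
B3: violates R2
C4: legal
D4: violates R4
E4: legal

{C4, E4, G3}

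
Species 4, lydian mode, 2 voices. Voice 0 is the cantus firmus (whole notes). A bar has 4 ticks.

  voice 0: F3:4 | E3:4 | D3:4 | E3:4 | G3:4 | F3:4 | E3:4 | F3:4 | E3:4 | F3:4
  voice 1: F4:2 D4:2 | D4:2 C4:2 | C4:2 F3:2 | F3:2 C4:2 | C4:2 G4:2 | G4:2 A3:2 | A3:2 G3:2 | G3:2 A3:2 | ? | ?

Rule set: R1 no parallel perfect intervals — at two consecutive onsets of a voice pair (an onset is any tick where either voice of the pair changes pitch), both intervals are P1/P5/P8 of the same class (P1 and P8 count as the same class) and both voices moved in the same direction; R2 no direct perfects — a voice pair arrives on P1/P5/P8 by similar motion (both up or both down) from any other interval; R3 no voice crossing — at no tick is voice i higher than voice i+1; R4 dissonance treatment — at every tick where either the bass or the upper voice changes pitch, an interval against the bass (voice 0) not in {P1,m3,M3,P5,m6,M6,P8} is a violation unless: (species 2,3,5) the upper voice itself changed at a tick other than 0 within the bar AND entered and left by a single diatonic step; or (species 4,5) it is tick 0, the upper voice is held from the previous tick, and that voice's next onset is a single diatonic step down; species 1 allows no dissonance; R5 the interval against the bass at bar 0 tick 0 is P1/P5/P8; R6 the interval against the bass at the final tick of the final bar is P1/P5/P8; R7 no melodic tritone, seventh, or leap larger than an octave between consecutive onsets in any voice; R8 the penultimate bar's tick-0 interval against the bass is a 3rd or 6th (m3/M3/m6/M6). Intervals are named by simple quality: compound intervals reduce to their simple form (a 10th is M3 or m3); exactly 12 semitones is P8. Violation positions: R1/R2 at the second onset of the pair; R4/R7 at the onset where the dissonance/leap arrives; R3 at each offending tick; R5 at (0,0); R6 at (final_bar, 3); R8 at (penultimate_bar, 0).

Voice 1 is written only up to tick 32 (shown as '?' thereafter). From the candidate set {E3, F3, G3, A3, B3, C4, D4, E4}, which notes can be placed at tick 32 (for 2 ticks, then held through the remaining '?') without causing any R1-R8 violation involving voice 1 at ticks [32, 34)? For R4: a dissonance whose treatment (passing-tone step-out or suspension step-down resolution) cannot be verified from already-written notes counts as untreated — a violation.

E3: violates R2,R8
F3: violates R4,R8
G3: legal
A3: violates R4,R8
B3: violates R8
C4: legal
D4: violates R4,R8
E4: violates R8

{C4, G3}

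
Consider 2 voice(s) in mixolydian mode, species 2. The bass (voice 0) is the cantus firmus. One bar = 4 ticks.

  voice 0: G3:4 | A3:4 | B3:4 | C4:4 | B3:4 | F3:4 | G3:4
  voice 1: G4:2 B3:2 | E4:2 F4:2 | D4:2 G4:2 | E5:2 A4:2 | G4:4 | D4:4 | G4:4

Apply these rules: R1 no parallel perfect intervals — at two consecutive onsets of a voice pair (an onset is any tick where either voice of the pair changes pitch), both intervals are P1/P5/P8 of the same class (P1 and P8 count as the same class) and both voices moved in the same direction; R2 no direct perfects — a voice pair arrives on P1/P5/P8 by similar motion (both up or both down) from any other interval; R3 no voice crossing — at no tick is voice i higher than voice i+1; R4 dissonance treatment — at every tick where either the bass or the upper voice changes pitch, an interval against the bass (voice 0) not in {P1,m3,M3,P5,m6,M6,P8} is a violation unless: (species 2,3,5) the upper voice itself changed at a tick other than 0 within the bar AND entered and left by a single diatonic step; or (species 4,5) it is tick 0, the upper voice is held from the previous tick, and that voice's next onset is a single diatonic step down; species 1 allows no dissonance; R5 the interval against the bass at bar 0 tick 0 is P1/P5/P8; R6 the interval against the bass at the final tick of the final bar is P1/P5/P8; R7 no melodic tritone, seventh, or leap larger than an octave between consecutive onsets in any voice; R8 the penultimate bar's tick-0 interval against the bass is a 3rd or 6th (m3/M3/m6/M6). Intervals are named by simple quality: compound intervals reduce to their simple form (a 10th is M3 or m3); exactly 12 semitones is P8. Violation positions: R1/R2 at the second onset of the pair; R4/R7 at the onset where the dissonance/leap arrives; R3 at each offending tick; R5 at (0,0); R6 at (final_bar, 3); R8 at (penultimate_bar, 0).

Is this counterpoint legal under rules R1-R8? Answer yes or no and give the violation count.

bar 0: v0=G3 v1=G4 (P8)
bar 1: v0=A3 v1=E4 (P5)
bar 2: v0=B3 v1=D4 (m3)
bar 3: v0=C4 v1=E5 (M3)
bar 4: v0=B3 v1=G4 (m6)
bar 5: v0=F3 v1=D4 (M6)
bar 6: v0=G3 v1=G4 (P8)
  R2 @ bar1.0: G3/B3 M3 -> A3/E4 P5 similar
  R7 @ bar5.0: B3->F3 leap 6st
  R2 @ bar6.0: F3/D4 M6 -> G3/G4 P8 similar

No (3 violations)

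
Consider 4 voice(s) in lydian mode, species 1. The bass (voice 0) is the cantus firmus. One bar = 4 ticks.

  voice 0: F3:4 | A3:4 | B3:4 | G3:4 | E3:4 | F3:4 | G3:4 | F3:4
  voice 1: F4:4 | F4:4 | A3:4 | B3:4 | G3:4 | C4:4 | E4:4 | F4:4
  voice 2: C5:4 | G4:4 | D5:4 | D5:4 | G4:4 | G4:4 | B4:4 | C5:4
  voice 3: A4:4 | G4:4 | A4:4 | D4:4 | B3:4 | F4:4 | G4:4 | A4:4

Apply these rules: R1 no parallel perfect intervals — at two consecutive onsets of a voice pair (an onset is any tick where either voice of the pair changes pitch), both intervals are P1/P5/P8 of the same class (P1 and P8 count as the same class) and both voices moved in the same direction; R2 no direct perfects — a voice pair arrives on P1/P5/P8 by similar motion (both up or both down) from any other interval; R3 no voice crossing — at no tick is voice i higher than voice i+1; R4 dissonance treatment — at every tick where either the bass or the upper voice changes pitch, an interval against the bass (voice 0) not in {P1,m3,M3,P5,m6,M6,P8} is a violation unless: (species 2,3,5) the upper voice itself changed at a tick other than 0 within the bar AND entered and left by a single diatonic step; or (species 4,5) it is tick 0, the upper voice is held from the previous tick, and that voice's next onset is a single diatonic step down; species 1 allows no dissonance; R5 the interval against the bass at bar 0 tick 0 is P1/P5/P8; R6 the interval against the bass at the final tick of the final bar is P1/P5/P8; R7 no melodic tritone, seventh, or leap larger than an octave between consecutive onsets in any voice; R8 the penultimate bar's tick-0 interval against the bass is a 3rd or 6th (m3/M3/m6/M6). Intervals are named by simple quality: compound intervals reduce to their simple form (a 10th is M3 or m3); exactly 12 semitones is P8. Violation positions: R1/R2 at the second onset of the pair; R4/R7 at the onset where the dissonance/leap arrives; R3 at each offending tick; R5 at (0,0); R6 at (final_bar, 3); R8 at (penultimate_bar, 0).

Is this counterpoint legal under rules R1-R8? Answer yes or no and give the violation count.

No (50 violations)

bar 0: v0=F3 v1=F4 v2=C5 v3=A4 (M3)
bar 1: v0=A3 v1=F4 v2=G4 v3=G4 (m7)
bar 2: v0=B3 v1=A3 v2=D5 v3=A4 (m7)
bar 3: v0=G3 v1=B3 v2=D5 v3=D4 (P5)
bar 4: v0=E3 v1=G3 v2=G4 v3=B3 (P5)
bar 5: v0=F3 v1=C4 v2=G4 v3=F4 (P8)
bar 6: v0=G3 v1=E4 v2=B4 v3=G4 (P8)
bar 7: v0=F3 v1=F4 v2=C5 v3=A4 (M3)
  R3 @ bar0.0: C5 above A4
  R5 @ bar0.0: opens on M3
  R3 @ bar0.1: C5 above A4
  R3 @ bar0.2: C5 above A4
  R3 @ bar0.3: C5 above A4
  R2 @ bar1.0: C5/A4 m3 -> G4/G4 P1 similar
  R4 @ bar1.0: A3/G4 m7 untreated
  R4 @ bar1.0: A3/G4 m7 untreated
  R3 @ bar2.0: B3 above A3
  R3 @ bar2.0: D5 above A4
  R4 @ bar2.0: B3/A3 M2 untreated
  R4 @ bar2.0: B3/A4 m7 untreated
  R3 @ bar2.1: B3 above A3
  R3 @ bar2.1: D5 above A4
  R3 @ bar2.2: B3 above A3
  R3 @ bar2.2: D5 above A4
  R3 @ bar2.3: B3 above A3
  R3 @ bar2.3: D5 above A4
  R2 @ bar3.0: B3/A4 m7 -> G3/D4 P5 similar
  R3 @ bar3.0: D5 above D4
  R3 @ bar3.1: D5 above D4
  R3 @ bar3.2: D5 above D4
  R3 @ bar3.3: D5 above D4
  R1 @ bar4.0: G3/D4 P5 -> E3/B3 P5 similar
  R2 @ bar4.0: B3/D5 m3 -> G3/G4 P8 similar
  R3 @ bar4.0: G4 above B3
  R3 @ bar4.1: G4 above B3
  R3 @ bar4.2: G4 above B3
  R3 @ bar4.3: G4 above B3
  R2 @ bar5.0: E3/G3 m3 -> F3/C4 P5 similar
  R2 @ bar5.0: E3/B3 P5 -> F3/F4 P8 similar
  R3 @ bar5.0: G4 above F4
  R4 @ bar5.0: F3/G4 M2 untreated
  R7 @ bar5.0: B3->F4 leap 6st
  R3 @ bar5.1: G4 above F4
  R3 @ bar5.2: G4 above F4
  R3 @ bar5.3: G4 above F4
  R1 @ bar6.0: F3/F4 P8 -> G3/G4 P8 similar
  R1 @ bar6.0: C4/G4 P5 -> E4/B4 P5 similar
  R3 @ bar6.0: B4 above G4
  R8 @ bar6.0: penult P8 not 3rd/6th
  R3 @ bar6.1: B4 above G4
  R3 @ bar6.2: B4 above G4
  R3 @ bar6.3: B4 above G4
  R1 @ bar7.0: E4/B4 P5 -> F4/C5 P5 similar
  R3 @ bar7.0: C5 above A4
  R3 @ bar7.1: C5 above A4
  R3 @ bar7.2: C5 above A4
  R3 @ bar7.3: C5 above A4
  R6 @ bar7.3: closes on M3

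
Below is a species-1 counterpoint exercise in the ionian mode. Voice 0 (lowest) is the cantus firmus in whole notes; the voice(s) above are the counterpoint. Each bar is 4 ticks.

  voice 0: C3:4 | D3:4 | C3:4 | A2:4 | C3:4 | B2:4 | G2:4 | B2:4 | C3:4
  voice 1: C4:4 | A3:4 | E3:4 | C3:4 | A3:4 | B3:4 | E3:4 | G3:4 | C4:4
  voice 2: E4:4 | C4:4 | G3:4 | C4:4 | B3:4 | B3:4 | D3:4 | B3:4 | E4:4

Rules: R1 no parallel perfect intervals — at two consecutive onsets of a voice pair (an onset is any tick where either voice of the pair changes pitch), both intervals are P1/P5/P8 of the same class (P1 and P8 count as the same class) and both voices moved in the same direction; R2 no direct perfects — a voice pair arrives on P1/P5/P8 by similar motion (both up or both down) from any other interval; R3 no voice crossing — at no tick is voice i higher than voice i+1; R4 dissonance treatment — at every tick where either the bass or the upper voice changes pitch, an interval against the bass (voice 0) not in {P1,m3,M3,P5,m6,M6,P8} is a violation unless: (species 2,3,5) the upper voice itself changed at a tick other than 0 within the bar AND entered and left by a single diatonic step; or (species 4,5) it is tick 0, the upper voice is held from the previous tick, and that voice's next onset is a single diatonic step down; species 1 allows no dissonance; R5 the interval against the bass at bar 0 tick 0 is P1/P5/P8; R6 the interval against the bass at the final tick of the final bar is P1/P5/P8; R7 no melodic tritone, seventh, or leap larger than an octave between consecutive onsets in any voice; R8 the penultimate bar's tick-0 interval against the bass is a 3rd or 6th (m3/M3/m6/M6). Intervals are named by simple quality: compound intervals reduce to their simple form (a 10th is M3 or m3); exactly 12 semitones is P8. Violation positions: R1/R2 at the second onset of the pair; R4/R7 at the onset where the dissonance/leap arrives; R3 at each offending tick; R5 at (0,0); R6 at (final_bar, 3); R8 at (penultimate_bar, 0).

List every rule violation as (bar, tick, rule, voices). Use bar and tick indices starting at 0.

(0, 0, R5, (0, 2))
(1, 0, R4, (0, 2))
(2, 0, R2, (0, 2))
(4, 0, R4, (0, 2))
(6, 0, R2, (0, 2))
(6, 0, R3, (1, 2))
(6, 1, R3, (1, 2))
(6, 2, R3, (1, 2))
(6, 3, R3, (1, 2))
(7, 0, R2, (0, 2))
(7, 0, R8, (0, 2))
(8, 0, R2, (0, 1))
(8, 3, R6, (0, 2))

bar 0: v0=C3 v1=C4 v2=E4 downbeat M3
bar 1: v0=D3 v1=A3 v2=C4 downbeat m7
bar 2: v0=C3 v1=E3 v2=G3 downbeat P5
bar 3: v0=A2 v1=C3 v2=C4 downbeat m3
bar 4: v0=C3 v1=A3 v2=B3 downbeat M7
bar 5: v0=B2 v1=B3 v2=B3 downbeat P8
bar 6: v0=G2 v1=E3 v2=D3 downbeat P5
bar 7: v0=B2 v1=G3 v2=B3 downbeat P8
bar 8: v0=C3 v1=C4 v2=E4 downbeat M3
  -> R5 @ bar 0 tick 0 v(0, 2): opens on M3
  -> R4 @ bar 1 tick 0 v(0, 2): D3/C4 m7 untreated
  -> R2 @ bar 2 tick 0 v(0, 2): D3/C4 m7 -> C3/G3 P5 similar
  -> R4 @ bar 4 tick 0 v(0, 2): C3/B3 M7 untreated
  -> R2 @ bar 6 tick 0 v(0, 2): B2/B3 P8 -> G2/D3 P5 similar
  -> R3 @ bar 6 tick 0 v(1, 2): E3 above D3
  -> R3 @ bar 6 tick 1 v(1, 2): E3 above D3
  -> R3 @ bar 6 tick 2 v(1, 2): E3 above D3
  -> R3 @ bar 6 tick 3 v(1, 2): E3 above D3
  -> R2 @ bar 7 tick 0 v(0, 2): G2/D3 P5 -> B2/B3 P8 similar
  -> R8 @ bar 7 tick 0 v(0, 2): penult P8 not 3rd/6th
  -> R2 @ bar 8 tick 0 v(0, 1): B2/G3 m6 -> C3/C4 P8 similar
  -> R6 @ bar 8 tick 3 v(0, 2): closes on M3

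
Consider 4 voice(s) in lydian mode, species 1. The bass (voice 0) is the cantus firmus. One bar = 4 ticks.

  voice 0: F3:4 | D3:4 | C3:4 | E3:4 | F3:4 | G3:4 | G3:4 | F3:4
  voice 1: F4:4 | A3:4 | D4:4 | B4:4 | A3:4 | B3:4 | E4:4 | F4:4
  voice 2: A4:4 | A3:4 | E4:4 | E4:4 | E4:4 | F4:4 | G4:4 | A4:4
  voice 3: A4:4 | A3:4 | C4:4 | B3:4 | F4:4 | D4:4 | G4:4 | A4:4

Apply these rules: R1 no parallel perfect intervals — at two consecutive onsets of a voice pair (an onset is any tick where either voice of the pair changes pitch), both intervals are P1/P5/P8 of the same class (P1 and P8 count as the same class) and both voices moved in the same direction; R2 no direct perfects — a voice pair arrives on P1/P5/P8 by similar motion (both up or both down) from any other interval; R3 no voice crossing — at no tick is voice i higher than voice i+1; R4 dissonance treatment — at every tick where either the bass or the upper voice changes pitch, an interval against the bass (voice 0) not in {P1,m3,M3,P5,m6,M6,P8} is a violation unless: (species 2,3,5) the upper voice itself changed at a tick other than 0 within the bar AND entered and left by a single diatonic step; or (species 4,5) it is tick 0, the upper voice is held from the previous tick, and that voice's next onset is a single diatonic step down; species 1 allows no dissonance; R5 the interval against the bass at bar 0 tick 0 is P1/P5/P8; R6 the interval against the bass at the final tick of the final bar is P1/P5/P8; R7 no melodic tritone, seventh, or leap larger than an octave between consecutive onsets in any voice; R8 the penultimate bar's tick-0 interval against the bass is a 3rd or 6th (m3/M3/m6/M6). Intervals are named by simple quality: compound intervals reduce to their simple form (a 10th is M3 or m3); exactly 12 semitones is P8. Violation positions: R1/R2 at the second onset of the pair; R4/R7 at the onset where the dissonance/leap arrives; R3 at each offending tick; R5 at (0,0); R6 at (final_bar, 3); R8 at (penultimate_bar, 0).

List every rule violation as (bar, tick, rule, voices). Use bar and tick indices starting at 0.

(0, 0, R5, (0, 2))
(0, 0, R5, (0, 3))
(1, 0, R1, (2, 3))
(1, 0, R2, (0, 1))
(1, 0, R2, (0, 2))
(1, 0, R2, (0, 3))
(1, 0, R2, (1, 2))
(1, 0, R2, (1, 3))
(2, 0, R3, (2, 3))
(2, 0, R4, (0, 1))
(2, 1, R3, (2, 3))
(2, 2, R3, (2, 3))
(2, 3, R3, (2, 3))
(3, 0, R2, (0, 1))
(3, 0, R3, (1, 2))
(3, 0, R3, (2, 3))
(3, 1, R3, (1, 2))
(3, 1, R3, (2, 3))
(3, 2, R3, (1, 2))
(3, 2, R3, (2, 3))
(3, 3, R3, (1, 2))
(3, 3, R3, (2, 3))
(4, 0, R2, (0, 3))
(4, 0, R4, (0, 2))
(4, 0, R7, (1,))
(4, 0, R7, (3,))
(5, 0, R3, (2, 3))
(5, 0, R4, (0, 2))
(5, 1, R3, (2, 3))
(5, 2, R3, (2, 3))
(5, 3, R3, (2, 3))
(6, 0, R2, (2, 3))
(6, 0, R8, (0, 2))
(6, 0, R8, (0, 3))
(7, 0, R1, (2, 3))
(7, 3, R6, (0, 2))
(7, 3, R6, (0, 3))

bar 0: v0=F3 v1=F4 v2=A4 v3=A4 downbeat M3
bar 1: v0=D3 v1=A3 v2=A3 v3=A3 downbeat P5
bar 2: v0=C3 v1=D4 v2=E4 v3=C4 downbeat P8
bar 3: v0=E3 v1=B4 v2=E4 v3=B3 downbeat P5
bar 4: v0=F3 v1=A3 v2=E4 v3=F4 downbeat P8
bar 5: v0=G3 v1=B3 v2=F4 v3=D4 downbeat P5
bar 6: v0=G3 v1=E4 v2=G4 v3=G4 downbeat P8
bar 7: v0=F3 v1=F4 v2=A4 v3=A4 downbeat M3
  -> R5 @ bar 0 tick 0 v(0, 2): opens on M3
  -> R5 @ bar 0 tick 0 v(0, 3): opens on M3
  -> R1 @ bar 1 tick 0 v(2, 3): A4/A4 P1 -> A3/A3 P1 similar
  -> R2 @ bar 1 tick 0 v(0, 1): F3/F4 P8 -> D3/A3 P5 similar
  -> R2 @ bar 1 tick 0 v(0, 2): F3/A4 M3 -> D3/A3 P5 similar
  -> R2 @ bar 1 tick 0 v(0, 3): F3/A4 M3 -> D3/A3 P5 similar
  -> R2 @ bar 1 tick 0 v(1, 2): F4/A4 M3 -> A3/A3 P1 similar
  -> R2 @ bar 1 tick 0 v(1, 3): F4/A4 M3 -> A3/A3 P1 similar
  -> R3 @ bar 2 tick 0 v(2, 3): E4 above C4
  -> R4 @ bar 2 tick 0 v(0, 1): C3/D4 M2 untreated
  -> R3 @ bar 2 tick 1 v(2, 3): E4 above C4
  -> R3 @ bar 2 tick 2 v(2, 3): E4 above C4
  -> R3 @ bar 2 tick 3 v(2, 3): E4 above C4
  -> R2 @ bar 3 tick 0 v(0, 1): C3/D4 M2 -> E3/B4 P5 similar
  -> R3 @ bar 3 tick 0 v(1, 2): B4 above E4
  -> R3 @ bar 3 tick 0 v(2, 3): E4 above B3
  -> R3 @ bar 3 tick 1 v(1, 2): B4 above E4
  -> R3 @ bar 3 tick 1 v(2, 3): E4 above B3
  -> R3 @ bar 3 tick 2 v(1, 2): B4 above E4
  -> R3 @ bar 3 tick 2 v(2, 3): E4 above B3
  -> R3 @ bar 3 tick 3 v(1, 2): B4 above E4
  -> R3 @ bar 3 tick 3 v(2, 3): E4 above B3
  -> R2 @ bar 4 tick 0 v(0, 3): E3/B3 P5 -> F3/F4 P8 similar
  -> R4 @ bar 4 tick 0 v(0, 2): F3/E4 M7 untreated
  -> R7 @ bar 4 tick 0 v(1,): B4->A3 leap 14st
  -> R7 @ bar 4 tick 0 v(3,): B3->F4 leap 6st
  -> R3 @ bar 5 tick 0 v(2, 3): F4 above D4
  -> R4 @ bar 5 tick 0 v(0, 2): G3/F4 m7 untreated
  -> R3 @ bar 5 tick 1 v(2, 3): F4 above D4
  -> R3 @ bar 5 tick 2 v(2, 3): F4 above D4
  -> R3 @ bar 5 tick 3 v(2, 3): F4 above D4
  -> R2 @ bar 6 tick 0 v(2, 3): F4/D4 m3 -> G4/G4 P1 similar
  -> R8 @ bar 6 tick 0 v(0, 2): penult P8 not 3rd/6th
  -> R8 @ bar 6 tick 0 v(0, 3): penult P8 not 3rd/6th
  -> R1 @ bar 7 tick 0 v(2, 3): G4/G4 P1 -> A4/A4 P1 similar
  -> R6 @ bar 7 tick 3 v(0, 2): closes on M3
  -> R6 @ bar 7 tick 3 v(0, 3): closes on M3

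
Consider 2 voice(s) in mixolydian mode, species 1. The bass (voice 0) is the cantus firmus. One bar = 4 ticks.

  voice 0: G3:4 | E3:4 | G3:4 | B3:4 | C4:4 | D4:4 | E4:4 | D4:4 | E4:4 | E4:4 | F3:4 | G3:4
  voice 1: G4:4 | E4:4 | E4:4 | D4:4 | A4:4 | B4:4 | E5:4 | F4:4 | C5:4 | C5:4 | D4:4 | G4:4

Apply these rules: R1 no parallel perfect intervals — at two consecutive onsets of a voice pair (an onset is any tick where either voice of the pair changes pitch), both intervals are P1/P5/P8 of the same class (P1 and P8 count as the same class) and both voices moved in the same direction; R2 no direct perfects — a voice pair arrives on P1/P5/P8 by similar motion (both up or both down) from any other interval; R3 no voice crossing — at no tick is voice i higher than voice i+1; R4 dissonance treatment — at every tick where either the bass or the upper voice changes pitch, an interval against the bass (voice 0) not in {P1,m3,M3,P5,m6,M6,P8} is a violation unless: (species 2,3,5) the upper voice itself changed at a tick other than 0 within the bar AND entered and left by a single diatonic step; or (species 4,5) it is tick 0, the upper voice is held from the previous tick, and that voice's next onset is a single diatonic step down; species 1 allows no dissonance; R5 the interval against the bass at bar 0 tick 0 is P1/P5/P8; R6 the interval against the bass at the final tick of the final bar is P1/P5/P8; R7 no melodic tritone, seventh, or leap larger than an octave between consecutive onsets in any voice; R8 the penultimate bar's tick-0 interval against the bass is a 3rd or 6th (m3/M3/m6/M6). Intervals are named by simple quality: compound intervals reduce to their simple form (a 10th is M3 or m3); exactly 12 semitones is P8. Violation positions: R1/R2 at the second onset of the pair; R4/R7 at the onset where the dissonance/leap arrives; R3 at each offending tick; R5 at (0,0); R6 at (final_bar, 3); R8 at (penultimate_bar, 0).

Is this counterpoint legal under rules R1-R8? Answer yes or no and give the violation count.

bar 0: v0=G3 v1=G4 (P8)
bar 1: v0=E3 v1=E4 (P8)
bar 2: v0=G3 v1=E4 (M6)
bar 3: v0=B3 v1=D4 (m3)
bar 4: v0=C4 v1=A4 (M6)
bar 5: v0=D4 v1=B4 (M6)
bar 6: v0=E4 v1=E5 (P8)
bar 7: v0=D4 v1=F4 (m3)
bar 8: v0=E4 v1=C5 (m6)
bar 9: v0=E4 v1=C5 (m6)
bar 10: v0=F3 v1=D4 (M6)
bar 11: v0=G3 v1=G4 (P8)
  R1 @ bar1.0: G3/G4 P8 -> E3/E4 P8 similar
  R2 @ bar6.0: D4/B4 M6 -> E4/E5 P8 similar
  R7 @ bar7.0: E5->F4 leap 11st
  R7 @ bar10.0: E4->F3 leap 11st
  R7 @ bar10.0: C5->D4 leap 10st
  R2 @ bar11.0: F3/D4 M6 -> G3/G4 P8 similar

No (6 violations)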